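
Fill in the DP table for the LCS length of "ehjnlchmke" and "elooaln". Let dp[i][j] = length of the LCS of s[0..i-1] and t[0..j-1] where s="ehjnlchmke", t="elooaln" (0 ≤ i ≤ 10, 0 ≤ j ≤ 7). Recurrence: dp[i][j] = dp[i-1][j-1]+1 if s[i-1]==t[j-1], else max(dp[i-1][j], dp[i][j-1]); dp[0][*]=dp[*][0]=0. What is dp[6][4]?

   ''  e  l  o  o  a  l  n
''  0  0  0  0  0  0  0  0
 e  0  1  1  1  1  1  1  1
 h  0  1  1  1  1  1  1  1
 j  0  1  1  1  1  1  1  1
 n  0  1  1  1  1  1  1  2
 l  0  1  2  2  2  2  2  2
 c  0  1  2  2  2  2  2  2
 h  0  1  2  2  2  2  2  2
 m  0  1  2  2  2  2  2  2
 k  0  1  2  2  2  2  2  2
 e  0  1  2  2  2  2  2  2

2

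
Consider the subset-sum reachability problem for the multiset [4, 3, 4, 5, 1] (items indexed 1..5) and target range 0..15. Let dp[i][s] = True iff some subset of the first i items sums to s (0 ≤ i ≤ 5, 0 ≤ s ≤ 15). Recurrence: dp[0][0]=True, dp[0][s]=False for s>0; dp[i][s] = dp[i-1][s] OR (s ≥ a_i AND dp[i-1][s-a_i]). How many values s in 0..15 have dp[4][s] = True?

i\s   0   1   2   3   4   5   6   7   8   9  10  11  12  13  14  15
  0   T   F   F   F   F   F   F   F   F   F   F   F   F   F   F   F
  1   T   F   F   F   T   F   F   F   F   F   F   F   F   F   F   F
  2   T   F   F   T   T   F   F   T   F   F   F   F   F   F   F   F
  3   T   F   F   T   T   F   F   T   T   F   F   T   F   F   F   F
  4   T   F   F   T   T   T   F   T   T   T   F   T   T   T   F   F
  5   T   T   F   T   T   T   T   T   T   T   T   T   T   T   T   F

10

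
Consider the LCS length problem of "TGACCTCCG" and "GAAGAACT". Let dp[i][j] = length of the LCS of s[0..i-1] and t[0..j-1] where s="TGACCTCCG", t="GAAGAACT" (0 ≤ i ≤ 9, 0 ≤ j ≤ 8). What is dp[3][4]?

   ''  G  A  A  G  A  A  C  T
''  0  0  0  0  0  0  0  0  0
 T  0  0  0  0  0  0  0  0  1
 G  0  1  1  1  1  1  1  1  1
 A  0  1  2  2  2  2  2  2  2
 C  0  1  2  2  2  2  2  3  3
 C  0  1  2  2  2  2  2  3  3
 T  0  1  2  2  2  2  2  3  4
 C  0  1  2  2  2  2  2  3  4
 C  0  1  2  2  2  2  2  3  4
 G  0  1  2  2  3  3  3  3  4

2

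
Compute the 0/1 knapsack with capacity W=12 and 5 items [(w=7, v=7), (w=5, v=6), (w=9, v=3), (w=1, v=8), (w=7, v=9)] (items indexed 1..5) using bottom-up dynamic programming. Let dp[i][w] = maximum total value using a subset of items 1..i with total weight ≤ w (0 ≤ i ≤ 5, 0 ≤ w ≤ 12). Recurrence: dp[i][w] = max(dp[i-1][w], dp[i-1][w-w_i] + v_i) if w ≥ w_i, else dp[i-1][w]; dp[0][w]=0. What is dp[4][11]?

i\w   0   1   2   3   4   5   6   7   8   9  10  11  12
  0   0   0   0   0   0   0   0   0   0   0   0   0   0
  1   0   0   0   0   0   0   0   7   7   7   7   7   7
  2   0   0   0   0   0   6   6   7   7   7   7   7  13
  3   0   0   0   0   0   6   6   7   7   7   7   7  13
  4   0   8   8   8   8   8  14  14  15  15  15  15  15
  5   0   8   8   8   8   8  14  14  17  17  17  17  17

15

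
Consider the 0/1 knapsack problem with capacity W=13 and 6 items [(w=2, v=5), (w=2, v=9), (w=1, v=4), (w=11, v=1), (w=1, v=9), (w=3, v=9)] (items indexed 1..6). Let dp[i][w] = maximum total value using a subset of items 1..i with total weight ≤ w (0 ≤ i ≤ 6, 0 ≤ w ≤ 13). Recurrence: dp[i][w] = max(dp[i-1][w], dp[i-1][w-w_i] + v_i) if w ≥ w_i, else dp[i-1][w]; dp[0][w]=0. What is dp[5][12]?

i\w   0   1   2   3   4   5   6   7   8   9  10  11  12  13
  0   0   0   0   0   0   0   0   0   0   0   0   0   0   0
  1   0   0   5   5   5   5   5   5   5   5   5   5   5   5
  2   0   0   9   9  14  14  14  14  14  14  14  14  14  14
  3   0   4   9  13  14  18  18  18  18  18  18  18  18  18
  4   0   4   9  13  14  18  18  18  18  18  18  18  18  18
  5   0   9  13  18  22  23  27  27  27  27  27  27  27  27
  6   0   9  13  18  22  23  27  31  32  36  36  36  36  36

27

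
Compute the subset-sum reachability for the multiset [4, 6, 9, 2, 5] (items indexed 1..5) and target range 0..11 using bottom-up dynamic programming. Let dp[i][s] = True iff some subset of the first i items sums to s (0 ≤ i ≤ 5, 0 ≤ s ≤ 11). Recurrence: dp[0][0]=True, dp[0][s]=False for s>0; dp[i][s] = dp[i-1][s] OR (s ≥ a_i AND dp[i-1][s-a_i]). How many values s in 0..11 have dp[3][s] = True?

i\s   0   1   2   3   4   5   6   7   8   9  10  11
  0   T   F   F   F   F   F   F   F   F   F   F   F
  1   T   F   F   F   T   F   F   F   F   F   F   F
  2   T   F   F   F   T   F   T   F   F   F   T   F
  3   T   F   F   F   T   F   T   F   F   T   T   F
  4   T   F   T   F   T   F   T   F   T   T   T   T
  5   T   F   T   F   T   T   T   T   T   T   T   T

5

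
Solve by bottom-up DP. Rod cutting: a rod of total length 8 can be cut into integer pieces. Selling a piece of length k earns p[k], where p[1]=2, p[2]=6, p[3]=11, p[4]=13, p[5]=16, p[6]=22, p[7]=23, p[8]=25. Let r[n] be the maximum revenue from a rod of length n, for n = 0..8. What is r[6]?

22

   n    0    1    2    3    4    5    6    7    8
r[n]    0    2    6   11   13   17   22   24   28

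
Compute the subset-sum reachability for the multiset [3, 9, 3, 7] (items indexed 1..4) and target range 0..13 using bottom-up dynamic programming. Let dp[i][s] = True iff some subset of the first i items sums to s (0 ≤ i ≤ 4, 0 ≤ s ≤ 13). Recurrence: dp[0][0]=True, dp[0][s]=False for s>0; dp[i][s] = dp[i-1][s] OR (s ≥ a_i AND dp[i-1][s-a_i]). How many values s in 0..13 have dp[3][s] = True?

5

i\s   0   1   2   3   4   5   6   7   8   9  10  11  12  13
  0   T   F   F   F   F   F   F   F   F   F   F   F   F   F
  1   T   F   F   T   F   F   F   F   F   F   F   F   F   F
  2   T   F   F   T   F   F   F   F   F   T   F   F   T   F
  3   T   F   F   T   F   F   T   F   F   T   F   F   T   F
  4   T   F   F   T   F   F   T   T   F   T   T   F   T   T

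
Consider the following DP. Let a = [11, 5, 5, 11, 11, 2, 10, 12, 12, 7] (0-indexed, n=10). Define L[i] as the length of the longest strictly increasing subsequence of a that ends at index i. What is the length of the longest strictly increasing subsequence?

   i    0    1    2    3    4    5    6    7    8    9
a[i]   11    5    5   11   11    2   10   12   12    7
L[i]    1    1    1    2    2    1    2    3    3    2

3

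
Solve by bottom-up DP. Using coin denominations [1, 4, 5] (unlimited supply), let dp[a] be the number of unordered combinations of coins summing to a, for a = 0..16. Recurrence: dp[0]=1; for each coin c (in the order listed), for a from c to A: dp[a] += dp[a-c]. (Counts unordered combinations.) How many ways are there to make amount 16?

after  coin     0     1     2     3     4     5     6     7     8     9    10    11    12    13    14    15    16
          1     1     1     1     1     1     1     1     1     1     1     1     1     1     1     1     1     1
          4     1     1     1     1     2     2     2     2     3     3     3     3     4     4     4     4     5
          5     1     1     1     1     2     3     3     3     4     5     6     6     7     8     9    10    11

11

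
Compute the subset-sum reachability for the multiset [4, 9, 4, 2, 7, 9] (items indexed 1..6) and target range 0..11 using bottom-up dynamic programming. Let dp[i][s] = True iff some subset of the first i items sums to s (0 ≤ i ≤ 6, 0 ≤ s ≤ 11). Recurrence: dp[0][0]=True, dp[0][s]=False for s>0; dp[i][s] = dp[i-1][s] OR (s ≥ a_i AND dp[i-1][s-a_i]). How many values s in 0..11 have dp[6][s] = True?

9

i\s   0   1   2   3   4   5   6   7   8   9  10  11
  0   T   F   F   F   F   F   F   F   F   F   F   F
  1   T   F   F   F   T   F   F   F   F   F   F   F
  2   T   F   F   F   T   F   F   F   F   T   F   F
  3   T   F   F   F   T   F   F   F   T   T   F   F
  4   T   F   T   F   T   F   T   F   T   T   T   T
  5   T   F   T   F   T   F   T   T   T   T   T   T
  6   T   F   T   F   T   F   T   T   T   T   T   T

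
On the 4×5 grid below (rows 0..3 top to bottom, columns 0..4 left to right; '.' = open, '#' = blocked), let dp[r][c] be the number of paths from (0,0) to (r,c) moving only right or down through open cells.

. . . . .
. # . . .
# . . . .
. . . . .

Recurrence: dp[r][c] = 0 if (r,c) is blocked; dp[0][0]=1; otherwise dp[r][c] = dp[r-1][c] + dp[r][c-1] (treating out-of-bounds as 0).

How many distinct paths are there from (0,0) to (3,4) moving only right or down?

10

r\c   0   1   2   3   4
  0   1   1   1   1   1
  1   1   0   1   2   3
  2   0   0   1   3   6
  3   0   0   1   4  10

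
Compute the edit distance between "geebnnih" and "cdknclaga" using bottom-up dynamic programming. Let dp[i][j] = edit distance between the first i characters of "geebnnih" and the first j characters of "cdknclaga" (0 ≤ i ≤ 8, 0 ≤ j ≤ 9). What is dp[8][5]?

7

   ''  c  d  k  n  c  l  a  g  a
''  0  1  2  3  4  5  6  7  8  9
 g  1  1  2  3  4  5  6  7  7  8
 e  2  2  2  3  4  5  6  7  8  8
 e  3  3  3  3  4  5  6  7  8  9
 b  4  4  4  4  4  5  6  7  8  9
 n  5  5  5  5  4  5  6  7  8  9
 n  6  6  6  6  5  5  6  7  8  9
 i  7  7  7  7  6  6  6  7  8  9
 h  8  8  8  8  7  7  7  7  8  9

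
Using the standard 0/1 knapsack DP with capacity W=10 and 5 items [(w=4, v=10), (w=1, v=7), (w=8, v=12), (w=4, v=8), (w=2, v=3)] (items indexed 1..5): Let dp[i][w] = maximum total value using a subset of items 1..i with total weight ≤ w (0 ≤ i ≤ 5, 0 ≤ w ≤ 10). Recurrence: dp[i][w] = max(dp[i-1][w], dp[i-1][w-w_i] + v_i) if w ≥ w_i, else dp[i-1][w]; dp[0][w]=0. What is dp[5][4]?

i\w   0   1   2   3   4   5   6   7   8   9  10
  0   0   0   0   0   0   0   0   0   0   0   0
  1   0   0   0   0  10  10  10  10  10  10  10
  2   0   7   7   7  10  17  17  17  17  17  17
  3   0   7   7   7  10  17  17  17  17  19  19
  4   0   7   7   7  10  17  17  17  18  25  25
  5   0   7   7  10  10  17  17  20  20  25  25

10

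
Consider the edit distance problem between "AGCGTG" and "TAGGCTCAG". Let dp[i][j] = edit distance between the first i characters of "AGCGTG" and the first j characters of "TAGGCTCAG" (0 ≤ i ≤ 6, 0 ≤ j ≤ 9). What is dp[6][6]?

   ''  T  A  G  G  C  T  C  A  G
''  0  1  2  3  4  5  6  7  8  9
 A  1  1  1  2  3  4  5  6  7  8
 G  2  2  2  1  2  3  4  5  6  7
 C  3  3  3  2  2  2  3  4  5  6
 G  4  4  4  3  2  3  3  4  5  5
 T  5  4  5  4  3  3  3  4  5  6
 G  6  5  5  5  4  4  4  4  5  5

4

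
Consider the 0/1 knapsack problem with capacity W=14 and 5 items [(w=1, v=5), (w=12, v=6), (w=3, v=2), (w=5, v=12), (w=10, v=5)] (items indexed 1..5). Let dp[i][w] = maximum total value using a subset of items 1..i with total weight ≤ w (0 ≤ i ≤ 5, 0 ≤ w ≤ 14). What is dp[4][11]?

i\w   0   1   2   3   4   5   6   7   8   9  10  11  12  13  14
  0   0   0   0   0   0   0   0   0   0   0   0   0   0   0   0
  1   0   5   5   5   5   5   5   5   5   5   5   5   5   5   5
  2   0   5   5   5   5   5   5   5   5   5   5   5   6  11  11
  3   0   5   5   5   7   7   7   7   7   7   7   7   7  11  11
  4   0   5   5   5   7  12  17  17  17  19  19  19  19  19  19
  5   0   5   5   5   7  12  17  17  17  19  19  19  19  19  19

19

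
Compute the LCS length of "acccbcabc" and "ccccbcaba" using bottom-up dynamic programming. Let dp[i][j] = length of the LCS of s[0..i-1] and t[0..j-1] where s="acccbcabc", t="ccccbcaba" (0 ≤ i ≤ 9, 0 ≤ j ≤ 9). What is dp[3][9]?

2

   ''  c  c  c  c  b  c  a  b  a
''  0  0  0  0  0  0  0  0  0  0
 a  0  0  0  0  0  0  0  1  1  1
 c  0  1  1  1  1  1  1  1  1  1
 c  0  1  2  2  2  2  2  2  2  2
 c  0  1  2  3  3  3  3  3  3  3
 b  0  1  2  3  3  4  4  4  4  4
 c  0  1  2  3  4  4  5  5  5  5
 a  0  1  2  3  4  4  5  6  6  6
 b  0  1  2  3  4  5  5  6  7  7
 c  0  1  2  3  4  5  6  6  7  7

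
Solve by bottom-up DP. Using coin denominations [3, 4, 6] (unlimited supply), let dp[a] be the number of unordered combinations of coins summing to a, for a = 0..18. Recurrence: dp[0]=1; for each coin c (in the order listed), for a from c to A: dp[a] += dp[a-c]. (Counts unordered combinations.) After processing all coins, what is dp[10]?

2

after  coin     0     1     2     3     4     5     6     7     8     9    10    11    12    13    14    15    16    17    18
          3     1     0     0     1     0     0     1     0     0     1     0     0     1     0     0     1     0     0     1
          4     1     0     0     1     1     0     1     1     1     1     1     1     2     1     1     2     2     1     2
          6     1     0     0     1     1     0     2     1     1     2     2     1     4     2     2     4     4     2     6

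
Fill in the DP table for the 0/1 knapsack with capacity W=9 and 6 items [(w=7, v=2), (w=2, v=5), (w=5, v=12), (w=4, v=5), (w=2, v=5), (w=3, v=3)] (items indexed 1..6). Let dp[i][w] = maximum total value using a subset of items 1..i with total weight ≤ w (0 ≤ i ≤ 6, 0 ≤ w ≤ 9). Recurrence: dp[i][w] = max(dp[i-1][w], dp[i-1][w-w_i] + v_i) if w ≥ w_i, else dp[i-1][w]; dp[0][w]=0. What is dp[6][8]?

i\w   0   1   2   3   4   5   6   7   8   9
  0   0   0   0   0   0   0   0   0   0   0
  1   0   0   0   0   0   0   0   2   2   2
  2   0   0   5   5   5   5   5   5   5   7
  3   0   0   5   5   5  12  12  17  17  17
  4   0   0   5   5   5  12  12  17  17  17
  5   0   0   5   5  10  12  12  17  17  22
  6   0   0   5   5  10  12  12  17  17  22

17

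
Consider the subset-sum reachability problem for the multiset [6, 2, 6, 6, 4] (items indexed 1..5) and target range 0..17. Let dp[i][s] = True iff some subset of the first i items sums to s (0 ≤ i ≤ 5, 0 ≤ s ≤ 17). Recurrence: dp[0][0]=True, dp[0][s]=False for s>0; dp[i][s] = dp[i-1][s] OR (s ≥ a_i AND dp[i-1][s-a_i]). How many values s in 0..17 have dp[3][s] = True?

6

i\s   0   1   2   3   4   5   6   7   8   9  10  11  12  13  14  15  16  17
  0   T   F   F   F   F   F   F   F   F   F   F   F   F   F   F   F   F   F
  1   T   F   F   F   F   F   T   F   F   F   F   F   F   F   F   F   F   F
  2   T   F   T   F   F   F   T   F   T   F   F   F   F   F   F   F   F   F
  3   T   F   T   F   F   F   T   F   T   F   F   F   T   F   T   F   F   F
  4   T   F   T   F   F   F   T   F   T   F   F   F   T   F   T   F   F   F
  5   T   F   T   F   T   F   T   F   T   F   T   F   T   F   T   F   T   F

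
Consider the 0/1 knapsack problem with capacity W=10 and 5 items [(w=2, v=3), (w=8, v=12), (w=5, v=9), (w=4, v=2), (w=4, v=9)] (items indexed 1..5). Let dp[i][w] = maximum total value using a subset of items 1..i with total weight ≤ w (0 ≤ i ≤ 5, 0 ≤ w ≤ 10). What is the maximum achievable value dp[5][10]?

18

i\w   0   1   2   3   4   5   6   7   8   9  10
  0   0   0   0   0   0   0   0   0   0   0   0
  1   0   0   3   3   3   3   3   3   3   3   3
  2   0   0   3   3   3   3   3   3  12  12  15
  3   0   0   3   3   3   9   9  12  12  12  15
  4   0   0   3   3   3   9   9  12  12  12  15
  5   0   0   3   3   9   9  12  12  12  18  18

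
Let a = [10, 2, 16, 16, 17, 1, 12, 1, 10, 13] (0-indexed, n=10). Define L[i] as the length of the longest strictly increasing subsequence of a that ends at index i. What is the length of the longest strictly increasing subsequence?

   i    0    1    2    3    4    5    6    7    8    9
a[i]   10    2   16   16   17    1   12    1   10   13
L[i]    1    1    2    2    3    1    2    1    2    3

3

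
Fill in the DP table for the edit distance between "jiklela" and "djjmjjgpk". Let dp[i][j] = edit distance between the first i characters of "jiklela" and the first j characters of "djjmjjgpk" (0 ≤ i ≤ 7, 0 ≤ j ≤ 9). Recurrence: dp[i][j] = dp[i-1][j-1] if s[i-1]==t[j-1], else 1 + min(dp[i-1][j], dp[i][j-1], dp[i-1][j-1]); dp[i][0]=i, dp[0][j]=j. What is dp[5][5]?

   ''  d  j  j  m  j  j  g  p  k
''  0  1  2  3  4  5  6  7  8  9
 j  1  1  1  2  3  4  5  6  7  8
 i  2  2  2  2  3  4  5  6  7  8
 k  3  3  3  3  3  4  5  6  7  7
 l  4  4  4  4  4  4  5  6  7  8
 e  5  5  5  5  5  5  5  6  7  8
 l  6  6  6  6  6  6  6  6  7  8
 a  7  7  7  7  7  7  7  7  7  8

5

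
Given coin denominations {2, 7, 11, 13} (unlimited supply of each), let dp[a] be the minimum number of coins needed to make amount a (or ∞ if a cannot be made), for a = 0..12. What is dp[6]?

3

 a  0  1  2  3  4  5  6  7  8  9 10 11 12
dp  0  -  1  -  2  -  3  1  4  2  5  1  6
(- denotes ∞ / unreachable)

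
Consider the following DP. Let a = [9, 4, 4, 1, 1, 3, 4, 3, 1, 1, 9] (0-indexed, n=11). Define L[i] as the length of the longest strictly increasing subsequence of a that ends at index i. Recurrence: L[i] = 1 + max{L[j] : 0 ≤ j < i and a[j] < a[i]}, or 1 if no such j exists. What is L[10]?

4

   i    0    1    2    3    4    5    6    7    8    9   10
a[i]    9    4    4    1    1    3    4    3    1    1    9
L[i]    1    1    1    1    1    2    3    2    1    1    4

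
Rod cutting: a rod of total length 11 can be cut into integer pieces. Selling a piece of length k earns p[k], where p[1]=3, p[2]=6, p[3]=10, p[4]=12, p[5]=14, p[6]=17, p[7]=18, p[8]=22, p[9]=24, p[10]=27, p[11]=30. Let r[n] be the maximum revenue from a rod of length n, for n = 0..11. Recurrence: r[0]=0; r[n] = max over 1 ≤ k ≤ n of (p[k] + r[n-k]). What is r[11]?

   n    0    1    2    3    4    5    6    7    8    9   10   11
r[n]    0    3    6   10   13   16   20   23   26   30   33   36

36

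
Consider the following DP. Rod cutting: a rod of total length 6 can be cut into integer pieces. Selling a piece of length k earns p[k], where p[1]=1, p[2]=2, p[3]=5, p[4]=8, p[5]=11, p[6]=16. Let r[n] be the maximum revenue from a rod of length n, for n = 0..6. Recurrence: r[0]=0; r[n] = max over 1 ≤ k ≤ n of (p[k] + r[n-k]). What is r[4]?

8

   n    0    1    2    3    4    5    6
r[n]    0    1    2    5    8   11   16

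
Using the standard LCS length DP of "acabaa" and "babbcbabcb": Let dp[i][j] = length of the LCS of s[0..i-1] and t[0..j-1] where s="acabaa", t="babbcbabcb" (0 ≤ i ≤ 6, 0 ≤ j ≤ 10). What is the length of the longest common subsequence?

   ''  b  a  b  b  c  b  a  b  c  b
''  0  0  0  0  0  0  0  0  0  0  0
 a  0  0  1  1  1  1  1  1  1  1  1
 c  0  0  1  1  1  2  2  2  2  2  2
 a  0  0  1  1  1  2  2  3  3  3  3
 b  0  1  1  2  2  2  3  3  4  4  4
 a  0  1  2  2  2  2  3  4  4  4  4
 a  0  1  2  2  2  2  3  4  4  4  4

4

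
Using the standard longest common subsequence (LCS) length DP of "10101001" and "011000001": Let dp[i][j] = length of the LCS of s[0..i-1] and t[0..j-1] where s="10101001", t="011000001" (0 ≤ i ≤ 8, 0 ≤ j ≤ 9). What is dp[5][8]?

   ''  0  1  1  0  0  0  0  0  1
''  0  0  0  0  0  0  0  0  0  0
 1  0  0  1  1  1  1  1  1  1  1
 0  0  1  1  1  2  2  2  2  2  2
 1  0  1  2  2  2  2  2  2  2  3
 0  0  1  2  2  3  3  3  3  3  3
 1  0  1  2  3  3  3  3  3  3  4
 0  0  1  2  3  4  4  4  4  4  4
 0  0  1  2  3  4  5  5  5  5  5
 1  0  1  2  3  4  5  5  5  5  6

3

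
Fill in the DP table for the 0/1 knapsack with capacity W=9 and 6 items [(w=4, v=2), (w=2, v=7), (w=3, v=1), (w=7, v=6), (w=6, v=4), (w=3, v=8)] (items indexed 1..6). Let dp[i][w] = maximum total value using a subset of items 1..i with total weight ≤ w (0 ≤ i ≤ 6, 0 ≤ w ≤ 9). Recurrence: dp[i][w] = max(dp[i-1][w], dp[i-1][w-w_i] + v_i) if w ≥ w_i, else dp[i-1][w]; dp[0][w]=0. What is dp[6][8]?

16

i\w   0   1   2   3   4   5   6   7   8   9
  0   0   0   0   0   0   0   0   0   0   0
  1   0   0   0   0   2   2   2   2   2   2
  2   0   0   7   7   7   7   9   9   9   9
  3   0   0   7   7   7   8   9   9   9  10
  4   0   0   7   7   7   8   9   9   9  13
  5   0   0   7   7   7   8   9   9  11  13
  6   0   0   7   8   8  15  15  15  16  17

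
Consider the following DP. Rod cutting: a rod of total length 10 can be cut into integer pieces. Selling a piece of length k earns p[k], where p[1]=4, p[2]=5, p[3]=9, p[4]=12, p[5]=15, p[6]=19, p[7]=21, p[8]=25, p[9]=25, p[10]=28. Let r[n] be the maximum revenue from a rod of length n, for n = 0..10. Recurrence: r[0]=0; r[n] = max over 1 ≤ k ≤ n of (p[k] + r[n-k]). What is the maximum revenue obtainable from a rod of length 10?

   n    0    1    2    3    4    5    6    7    8    9   10
r[n]    0    4    8   12   16   20   24   28   32   36   40

40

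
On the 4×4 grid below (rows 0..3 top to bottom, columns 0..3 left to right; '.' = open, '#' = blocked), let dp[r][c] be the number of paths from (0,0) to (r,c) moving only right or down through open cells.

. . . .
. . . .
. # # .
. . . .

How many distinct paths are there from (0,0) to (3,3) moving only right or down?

r\c   0   1   2   3
  0   1   1   1   1
  1   1   2   3   4
  2   1   0   0   4
  3   1   1   1   5

5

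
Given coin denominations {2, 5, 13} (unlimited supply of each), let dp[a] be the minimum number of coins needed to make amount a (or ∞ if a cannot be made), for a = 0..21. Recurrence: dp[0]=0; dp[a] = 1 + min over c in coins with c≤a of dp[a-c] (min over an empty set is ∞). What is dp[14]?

 a  0  1  2  3  4  5  6  7  8  9 10 11 12 13 14 15 16 17 18 19 20 21
dp  0  -  1  -  2  1  3  2  4  3  2  4  3  1  4  2  5  3  2  4  3  5
(- denotes ∞ / unreachable)

4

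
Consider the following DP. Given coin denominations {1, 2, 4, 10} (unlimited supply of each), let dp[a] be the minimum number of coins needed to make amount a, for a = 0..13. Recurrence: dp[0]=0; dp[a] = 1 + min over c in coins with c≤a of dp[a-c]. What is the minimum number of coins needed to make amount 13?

3

 a  0  1  2  3  4  5  6  7  8  9 10 11 12 13
dp  0  1  1  2  1  2  2  3  2  3  1  2  2  3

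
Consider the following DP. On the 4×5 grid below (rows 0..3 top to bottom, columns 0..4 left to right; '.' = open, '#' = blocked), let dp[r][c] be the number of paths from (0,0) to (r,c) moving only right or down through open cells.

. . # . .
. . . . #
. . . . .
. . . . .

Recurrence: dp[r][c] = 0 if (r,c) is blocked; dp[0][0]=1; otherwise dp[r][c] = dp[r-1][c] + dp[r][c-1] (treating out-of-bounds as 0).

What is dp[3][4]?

23

r\c   0   1   2   3   4
  0   1   1   0   0   0
  1   1   2   2   2   0
  2   1   3   5   7   7
  3   1   4   9  16  23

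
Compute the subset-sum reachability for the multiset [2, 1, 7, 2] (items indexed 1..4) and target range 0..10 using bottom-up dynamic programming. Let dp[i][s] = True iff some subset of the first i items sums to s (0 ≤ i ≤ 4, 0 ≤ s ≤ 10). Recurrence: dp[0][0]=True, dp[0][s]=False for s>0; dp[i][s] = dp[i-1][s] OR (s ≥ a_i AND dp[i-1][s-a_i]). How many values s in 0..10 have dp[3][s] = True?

i\s   0   1   2   3   4   5   6   7   8   9  10
  0   T   F   F   F   F   F   F   F   F   F   F
  1   T   F   T   F   F   F   F   F   F   F   F
  2   T   T   T   T   F   F   F   F   F   F   F
  3   T   T   T   T   F   F   F   T   T   T   T
  4   T   T   T   T   T   T   F   T   T   T   T

8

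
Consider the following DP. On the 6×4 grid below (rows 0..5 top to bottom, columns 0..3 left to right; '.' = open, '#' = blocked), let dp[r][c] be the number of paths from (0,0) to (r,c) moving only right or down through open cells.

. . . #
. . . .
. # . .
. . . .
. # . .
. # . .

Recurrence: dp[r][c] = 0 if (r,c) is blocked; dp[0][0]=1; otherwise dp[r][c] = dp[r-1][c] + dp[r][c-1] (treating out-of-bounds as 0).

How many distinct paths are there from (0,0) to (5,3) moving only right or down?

r\c   0   1   2   3
  0   1   1   1   0
  1   1   2   3   3
  2   1   0   3   6
  3   1   1   4  10
  4   1   0   4  14
  5   1   0   4  18

18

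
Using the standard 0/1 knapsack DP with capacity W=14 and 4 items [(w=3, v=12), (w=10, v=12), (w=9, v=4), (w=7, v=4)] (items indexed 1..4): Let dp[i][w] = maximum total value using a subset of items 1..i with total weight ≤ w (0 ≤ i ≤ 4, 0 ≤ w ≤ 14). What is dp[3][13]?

i\w   0   1   2   3   4   5   6   7   8   9  10  11  12  13  14
  0   0   0   0   0   0   0   0   0   0   0   0   0   0   0   0
  1   0   0   0  12  12  12  12  12  12  12  12  12  12  12  12
  2   0   0   0  12  12  12  12  12  12  12  12  12  12  24  24
  3   0   0   0  12  12  12  12  12  12  12  12  12  16  24  24
  4   0   0   0  12  12  12  12  12  12  12  16  16  16  24  24

24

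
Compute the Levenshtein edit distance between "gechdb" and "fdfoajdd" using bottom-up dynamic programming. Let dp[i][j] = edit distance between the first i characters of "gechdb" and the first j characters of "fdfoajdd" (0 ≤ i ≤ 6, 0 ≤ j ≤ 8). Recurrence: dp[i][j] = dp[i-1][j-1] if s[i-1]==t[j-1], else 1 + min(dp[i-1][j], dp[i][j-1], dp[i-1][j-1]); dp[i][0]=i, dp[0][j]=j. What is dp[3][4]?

4

   ''  f  d  f  o  a  j  d  d
''  0  1  2  3  4  5  6  7  8
 g  1  1  2  3  4  5  6  7  8
 e  2  2  2  3  4  5  6  7  8
 c  3  3  3  3  4  5  6  7  8
 h  4  4  4  4  4  5  6  7  8
 d  5  5  4  5  5  5  6  6  7
 b  6  6  5  5  6  6  6  7  7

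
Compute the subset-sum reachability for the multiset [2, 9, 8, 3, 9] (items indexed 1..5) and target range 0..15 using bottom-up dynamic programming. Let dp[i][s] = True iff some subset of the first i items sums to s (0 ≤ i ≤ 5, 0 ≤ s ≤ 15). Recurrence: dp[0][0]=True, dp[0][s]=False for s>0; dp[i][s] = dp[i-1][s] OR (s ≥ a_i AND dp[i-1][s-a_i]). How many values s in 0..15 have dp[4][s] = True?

11

i\s   0   1   2   3   4   5   6   7   8   9  10  11  12  13  14  15
  0   T   F   F   F   F   F   F   F   F   F   F   F   F   F   F   F
  1   T   F   T   F   F   F   F   F   F   F   F   F   F   F   F   F
  2   T   F   T   F   F   F   F   F   F   T   F   T   F   F   F   F
  3   T   F   T   F   F   F   F   F   T   T   T   T   F   F   F   F
  4   T   F   T   T   F   T   F   F   T   T   T   T   T   T   T   F
  5   T   F   T   T   F   T   F   F   T   T   T   T   T   T   T   F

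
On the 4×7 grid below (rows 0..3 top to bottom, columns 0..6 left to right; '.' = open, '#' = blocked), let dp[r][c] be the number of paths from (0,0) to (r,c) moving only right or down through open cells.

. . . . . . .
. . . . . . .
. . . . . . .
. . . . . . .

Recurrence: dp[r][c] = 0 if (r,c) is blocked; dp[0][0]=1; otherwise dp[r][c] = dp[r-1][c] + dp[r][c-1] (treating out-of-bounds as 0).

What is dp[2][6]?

28

r\c   0   1   2   3   4   5   6
  0   1   1   1   1   1   1   1
  1   1   2   3   4   5   6   7
  2   1   3   6  10  15  21  28
  3   1   4  10  20  35  56  84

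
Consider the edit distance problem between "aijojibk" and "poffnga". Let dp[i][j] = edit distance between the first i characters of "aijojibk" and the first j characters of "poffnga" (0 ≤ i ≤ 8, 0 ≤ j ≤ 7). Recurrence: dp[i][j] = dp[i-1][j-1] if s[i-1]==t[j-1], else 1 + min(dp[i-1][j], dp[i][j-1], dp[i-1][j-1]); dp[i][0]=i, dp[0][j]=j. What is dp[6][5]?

   ''  p  o  f  f  n  g  a
''  0  1  2  3  4  5  6  7
 a  1  1  2  3  4  5  6  6
 i  2  2  2  3  4  5  6  7
 j  3  3  3  3  4  5  6  7
 o  4  4  3  4  4  5  6  7
 j  5  5  4  4  5  5  6  7
 i  6  6  5  5  5  6  6  7
 b  7  7  6  6  6  6  7  7
 k  8  8  7  7  7  7  7  8

6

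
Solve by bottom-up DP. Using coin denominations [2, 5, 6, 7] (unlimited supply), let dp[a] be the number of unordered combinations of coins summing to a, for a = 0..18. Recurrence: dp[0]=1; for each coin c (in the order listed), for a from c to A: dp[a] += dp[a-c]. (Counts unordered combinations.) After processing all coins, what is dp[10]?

after  coin     0     1     2     3     4     5     6     7     8     9    10    11    12    13    14    15    16    17    18
          2     1     0     1     0     1     0     1     0     1     0     1     0     1     0     1     0     1     0     1
          5     1     0     1     0     1     1     1     1     1     1     2     1     2     1     2     2     2     2     2
          6     1     0     1     0     1     1     2     1     2     1     3     2     4     2     4     3     5     4     6
          7     1     0     1     0     1     1     2     2     2     2     3     3     5     4     6     5     7     7     9

3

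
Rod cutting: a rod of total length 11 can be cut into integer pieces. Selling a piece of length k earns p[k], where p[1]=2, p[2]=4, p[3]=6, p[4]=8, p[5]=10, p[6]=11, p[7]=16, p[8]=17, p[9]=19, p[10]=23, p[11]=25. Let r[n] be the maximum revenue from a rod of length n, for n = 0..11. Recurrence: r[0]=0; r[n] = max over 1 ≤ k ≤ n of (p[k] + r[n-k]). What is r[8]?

18

   n    0    1    2    3    4    5    6    7    8    9   10   11
r[n]    0    2    4    6    8   10   12   16   18   20   23   25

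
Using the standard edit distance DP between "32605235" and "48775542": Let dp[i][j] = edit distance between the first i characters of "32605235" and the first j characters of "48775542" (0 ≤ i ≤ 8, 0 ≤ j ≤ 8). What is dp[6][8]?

   ''  4  8  7  7  5  5  4  2
''  0  1  2  3  4  5  6  7  8
 3  1  1  2  3  4  5  6  7  8
 2  2  2  2  3  4  5  6  7  7
 6  3  3  3  3  4  5  6  7  8
 0  4  4  4  4  4  5  6  7  8
 5  5  5  5  5  5  4  5  6  7
 2  6  6  6  6  6  5  5  6  6
 3  7  7  7  7  7  6  6  6  7
 5  8  8  8  8  8  7  6  7  7

6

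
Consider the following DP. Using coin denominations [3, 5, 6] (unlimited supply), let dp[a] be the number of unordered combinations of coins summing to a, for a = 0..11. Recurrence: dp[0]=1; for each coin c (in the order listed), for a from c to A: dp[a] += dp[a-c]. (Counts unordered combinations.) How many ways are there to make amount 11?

2

after  coin     0     1     2     3     4     5     6     7     8     9    10    11
          3     1     0     0     1     0     0     1     0     0     1     0     0
          5     1     0     0     1     0     1     1     0     1     1     1     1
          6     1     0     0     1     0     1     2     0     1     2     1     2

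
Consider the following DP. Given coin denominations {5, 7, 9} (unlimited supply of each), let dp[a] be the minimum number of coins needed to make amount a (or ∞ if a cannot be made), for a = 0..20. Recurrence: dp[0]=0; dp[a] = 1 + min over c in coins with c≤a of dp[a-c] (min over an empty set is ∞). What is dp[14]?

 a  0  1  2  3  4  5  6  7  8  9 10 11 12 13 14 15 16 17 18 19 20
dp  0  -  -  -  -  1  -  1  -  1  2  -  2  -  2  3  2  3  2  3  4
(- denotes ∞ / unreachable)

2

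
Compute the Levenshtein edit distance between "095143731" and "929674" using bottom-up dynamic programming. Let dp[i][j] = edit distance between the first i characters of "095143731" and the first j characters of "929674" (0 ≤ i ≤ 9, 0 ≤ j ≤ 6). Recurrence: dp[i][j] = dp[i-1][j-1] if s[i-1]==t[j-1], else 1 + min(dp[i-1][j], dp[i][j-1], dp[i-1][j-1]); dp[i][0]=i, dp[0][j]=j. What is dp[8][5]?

   ''  9  2  9  6  7  4
''  0  1  2  3  4  5  6
 0  1  1  2  3  4  5  6
 9  2  1  2  2  3  4  5
 5  3  2  2  3  3  4  5
 1  4  3  3  3  4  4  5
 4  5  4  4  4  4  5  4
 3  6  5  5  5  5  5  5
 7  7  6  6  6  6  5  6
 3  8  7  7  7  7  6  6
 1  9  8  8  8  8  7  7

6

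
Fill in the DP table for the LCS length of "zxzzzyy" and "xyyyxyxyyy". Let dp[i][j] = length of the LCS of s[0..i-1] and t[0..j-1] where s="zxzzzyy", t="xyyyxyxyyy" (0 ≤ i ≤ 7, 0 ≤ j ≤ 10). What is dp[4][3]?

   ''  x  y  y  y  x  y  x  y  y  y
''  0  0  0  0  0  0  0  0  0  0  0
 z  0  0  0  0  0  0  0  0  0  0  0
 x  0  1  1  1  1  1  1  1  1  1  1
 z  0  1  1  1  1  1  1  1  1  1  1
 z  0  1  1  1  1  1  1  1  1  1  1
 z  0  1  1  1  1  1  1  1  1  1  1
 y  0  1  2  2  2  2  2  2  2  2  2
 y  0  1  2  3  3  3  3  3  3  3  3

1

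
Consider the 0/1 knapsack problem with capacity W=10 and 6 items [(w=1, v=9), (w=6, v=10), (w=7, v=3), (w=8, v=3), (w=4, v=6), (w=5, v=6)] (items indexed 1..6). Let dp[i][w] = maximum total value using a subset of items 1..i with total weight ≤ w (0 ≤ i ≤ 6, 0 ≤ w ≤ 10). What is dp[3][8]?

19

i\w   0   1   2   3   4   5   6   7   8   9  10
  0   0   0   0   0   0   0   0   0   0   0   0
  1   0   9   9   9   9   9   9   9   9   9   9
  2   0   9   9   9   9   9  10  19  19  19  19
  3   0   9   9   9   9   9  10  19  19  19  19
  4   0   9   9   9   9   9  10  19  19  19  19
  5   0   9   9   9   9  15  15  19  19  19  19
  6   0   9   9   9   9  15  15  19  19  19  21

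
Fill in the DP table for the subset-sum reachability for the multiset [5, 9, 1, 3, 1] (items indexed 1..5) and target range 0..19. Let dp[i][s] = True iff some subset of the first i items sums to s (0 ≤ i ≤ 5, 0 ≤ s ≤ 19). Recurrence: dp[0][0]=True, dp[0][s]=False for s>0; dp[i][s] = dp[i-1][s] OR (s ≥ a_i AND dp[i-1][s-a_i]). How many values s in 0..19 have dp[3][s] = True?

8

i\s   0   1   2   3   4   5   6   7   8   9  10  11  12  13  14  15  16  17  18  19
  0   T   F   F   F   F   F   F   F   F   F   F   F   F   F   F   F   F   F   F   F
  1   T   F   F   F   F   T   F   F   F   F   F   F   F   F   F   F   F   F   F   F
  2   T   F   F   F   F   T   F   F   F   T   F   F   F   F   T   F   F   F   F   F
  3   T   T   F   F   F   T   T   F   F   T   T   F   F   F   T   T   F   F   F   F
  4   T   T   F   T   T   T   T   F   T   T   T   F   T   T   T   T   F   T   T   F
  5   T   T   T   T   T   T   T   T   T   T   T   T   T   T   T   T   T   T   T   T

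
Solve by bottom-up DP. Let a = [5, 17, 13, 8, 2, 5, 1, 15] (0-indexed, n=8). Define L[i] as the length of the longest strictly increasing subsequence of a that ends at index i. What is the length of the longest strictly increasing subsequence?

3

   i    0    1    2    3    4    5    6    7
a[i]    5   17   13    8    2    5    1   15
L[i]    1    2    2    2    1    2    1    3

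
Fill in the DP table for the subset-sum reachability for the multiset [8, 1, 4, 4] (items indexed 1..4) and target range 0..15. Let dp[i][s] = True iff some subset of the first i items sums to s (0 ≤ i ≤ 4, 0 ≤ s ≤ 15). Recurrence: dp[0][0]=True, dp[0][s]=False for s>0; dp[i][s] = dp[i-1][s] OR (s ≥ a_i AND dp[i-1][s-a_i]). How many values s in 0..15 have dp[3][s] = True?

8

i\s   0   1   2   3   4   5   6   7   8   9  10  11  12  13  14  15
  0   T   F   F   F   F   F   F   F   F   F   F   F   F   F   F   F
  1   T   F   F   F   F   F   F   F   T   F   F   F   F   F   F   F
  2   T   T   F   F   F   F   F   F   T   T   F   F   F   F   F   F
  3   T   T   F   F   T   T   F   F   T   T   F   F   T   T   F   F
  4   T   T   F   F   T   T   F   F   T   T   F   F   T   T   F   F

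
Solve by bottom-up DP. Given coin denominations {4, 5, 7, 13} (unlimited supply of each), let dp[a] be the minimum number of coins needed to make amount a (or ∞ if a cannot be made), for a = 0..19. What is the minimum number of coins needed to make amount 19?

 a  0  1  2  3  4  5  6  7  8  9 10 11 12 13 14 15 16 17 18 19
dp  0  -  -  -  1  1  -  1  2  2  2  2  2  1  2  3  3  2  2  3
(- denotes ∞ / unreachable)

3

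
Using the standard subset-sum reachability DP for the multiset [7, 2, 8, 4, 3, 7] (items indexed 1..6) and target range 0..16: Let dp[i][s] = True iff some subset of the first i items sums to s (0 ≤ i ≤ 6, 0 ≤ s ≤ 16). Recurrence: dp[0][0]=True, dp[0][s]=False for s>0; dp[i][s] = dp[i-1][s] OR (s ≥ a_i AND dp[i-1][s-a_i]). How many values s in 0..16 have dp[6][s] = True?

16

i\s   0   1   2   3   4   5   6   7   8   9  10  11  12  13  14  15  16
  0   T   F   F   F   F   F   F   F   F   F   F   F   F   F   F   F   F
  1   T   F   F   F   F   F   F   T   F   F   F   F   F   F   F   F   F
  2   T   F   T   F   F   F   F   T   F   T   F   F   F   F   F   F   F
  3   T   F   T   F   F   F   F   T   T   T   T   F   F   F   F   T   F
  4   T   F   T   F   T   F   T   T   T   T   T   T   T   T   T   T   F
  5   T   F   T   T   T   T   T   T   T   T   T   T   T   T   T   T   T
  6   T   F   T   T   T   T   T   T   T   T   T   T   T   T   T   T   T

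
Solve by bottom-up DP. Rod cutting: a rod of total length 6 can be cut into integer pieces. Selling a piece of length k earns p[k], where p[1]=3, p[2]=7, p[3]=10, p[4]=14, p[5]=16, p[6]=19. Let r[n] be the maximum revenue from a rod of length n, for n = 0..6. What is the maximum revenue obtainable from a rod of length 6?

21

   n    0    1    2    3    4    5    6
r[n]    0    3    7   10   14   17   21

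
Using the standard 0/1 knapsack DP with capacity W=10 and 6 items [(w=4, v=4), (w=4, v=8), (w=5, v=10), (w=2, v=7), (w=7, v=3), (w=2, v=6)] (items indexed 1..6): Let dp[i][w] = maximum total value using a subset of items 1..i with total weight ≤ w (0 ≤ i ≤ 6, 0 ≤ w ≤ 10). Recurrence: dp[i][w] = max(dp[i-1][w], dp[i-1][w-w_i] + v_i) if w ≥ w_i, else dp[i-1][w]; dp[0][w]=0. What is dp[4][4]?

i\w   0   1   2   3   4   5   6   7   8   9  10
  0   0   0   0   0   0   0   0   0   0   0   0
  1   0   0   0   0   4   4   4   4   4   4   4
  2   0   0   0   0   8   8   8   8  12  12  12
  3   0   0   0   0   8  10  10  10  12  18  18
  4   0   0   7   7   8  10  15  17  17  18  19
  5   0   0   7   7   8  10  15  17  17  18  19
  6   0   0   7   7  13  13  15  17  21  23  23

8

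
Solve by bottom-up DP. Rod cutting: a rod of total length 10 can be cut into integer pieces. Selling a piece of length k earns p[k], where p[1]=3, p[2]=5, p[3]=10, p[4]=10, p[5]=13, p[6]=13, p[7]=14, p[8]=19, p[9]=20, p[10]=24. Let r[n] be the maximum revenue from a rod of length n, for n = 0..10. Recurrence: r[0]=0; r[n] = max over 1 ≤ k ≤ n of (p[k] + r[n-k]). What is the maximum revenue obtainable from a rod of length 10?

   n    0    1    2    3    4    5    6    7    8    9   10
r[n]    0    3    6   10   13   16   20   23   26   30   33

33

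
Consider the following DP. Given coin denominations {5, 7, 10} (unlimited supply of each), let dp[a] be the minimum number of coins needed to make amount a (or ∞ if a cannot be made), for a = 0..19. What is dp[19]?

3

 a  0  1  2  3  4  5  6  7  8  9 10 11 12 13 14 15 16 17 18 19
dp  0  -  -  -  -  1  -  1  -  -  1  -  2  -  2  2  -  2  -  3
(- denotes ∞ / unreachable)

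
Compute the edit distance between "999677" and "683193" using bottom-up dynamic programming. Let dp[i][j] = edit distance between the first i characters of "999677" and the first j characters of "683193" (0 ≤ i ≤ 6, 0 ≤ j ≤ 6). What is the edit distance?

   ''  6  8  3  1  9  3
''  0  1  2  3  4  5  6
 9  1  1  2  3  4  4  5
 9  2  2  2  3  4  4  5
 9  3  3  3  3  4  4  5
 6  4  3  4  4  4  5  5
 7  5  4  4  5  5  5  6
 7  6  5  5  5  6  6  6

6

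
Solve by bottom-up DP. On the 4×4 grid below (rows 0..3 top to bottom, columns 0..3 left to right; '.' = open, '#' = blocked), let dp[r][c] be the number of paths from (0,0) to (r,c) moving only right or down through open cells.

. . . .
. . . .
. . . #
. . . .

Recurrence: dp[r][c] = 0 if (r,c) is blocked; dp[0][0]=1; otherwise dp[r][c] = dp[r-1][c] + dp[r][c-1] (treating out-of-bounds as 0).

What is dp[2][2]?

r\c   0   1   2   3
  0   1   1   1   1
  1   1   2   3   4
  2   1   3   6   0
  3   1   4  10  10

6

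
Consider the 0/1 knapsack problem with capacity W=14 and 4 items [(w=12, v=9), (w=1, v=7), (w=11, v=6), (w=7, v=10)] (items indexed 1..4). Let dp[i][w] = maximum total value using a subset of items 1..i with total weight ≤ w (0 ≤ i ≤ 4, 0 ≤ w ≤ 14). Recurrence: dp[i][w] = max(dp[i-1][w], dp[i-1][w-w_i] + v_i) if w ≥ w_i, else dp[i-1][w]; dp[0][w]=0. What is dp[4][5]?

7

i\w   0   1   2   3   4   5   6   7   8   9  10  11  12  13  14
  0   0   0   0   0   0   0   0   0   0   0   0   0   0   0   0
  1   0   0   0   0   0   0   0   0   0   0   0   0   9   9   9
  2   0   7   7   7   7   7   7   7   7   7   7   7   9  16  16
  3   0   7   7   7   7   7   7   7   7   7   7   7  13  16  16
  4   0   7   7   7   7   7   7  10  17  17  17  17  17  17  17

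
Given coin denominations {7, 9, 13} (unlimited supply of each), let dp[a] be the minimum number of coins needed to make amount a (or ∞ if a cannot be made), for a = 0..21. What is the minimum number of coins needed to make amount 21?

 a  0  1  2  3  4  5  6  7  8  9 10 11 12 13 14 15 16 17 18 19 20 21
dp  0  -  -  -  -  -  -  1  -  1  -  -  -  1  2  -  2  -  2  -  2  3
(- denotes ∞ / unreachable)

3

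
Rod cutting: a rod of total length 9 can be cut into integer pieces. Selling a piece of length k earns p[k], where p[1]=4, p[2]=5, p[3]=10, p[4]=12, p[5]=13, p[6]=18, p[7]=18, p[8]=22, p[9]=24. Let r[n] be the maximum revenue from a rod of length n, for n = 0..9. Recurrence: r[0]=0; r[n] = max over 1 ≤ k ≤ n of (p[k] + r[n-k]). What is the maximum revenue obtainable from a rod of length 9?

36

   n    0    1    2    3    4    5    6    7    8    9
r[n]    0    4    8   12   16   20   24   28   32   36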